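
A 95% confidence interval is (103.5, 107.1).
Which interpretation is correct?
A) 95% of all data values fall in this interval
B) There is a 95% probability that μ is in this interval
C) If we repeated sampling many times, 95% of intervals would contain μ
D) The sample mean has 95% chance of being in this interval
C

A) Wrong — a CI is about the parameter μ, not individual data values.
B) Wrong — μ is fixed; the randomness lives in the interval, not in μ.
C) Correct — this is the frequentist long-run coverage interpretation.
D) Wrong — x̄ is observed and sits in the interval by construction.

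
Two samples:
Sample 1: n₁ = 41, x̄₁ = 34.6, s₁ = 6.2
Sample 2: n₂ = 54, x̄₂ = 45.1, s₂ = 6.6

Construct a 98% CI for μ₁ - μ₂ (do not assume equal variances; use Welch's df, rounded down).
(-13.63, -7.37)

Difference: x̄₁ - x̄₂ = -10.50
SE = √(s₁²/n₁ + s₂²/n₂) = √(6.2²/41 + 6.6²/54) = 1.3207
df = 88.82 → 88 (Welch–Satterthwaite, rounded down)
t* = 2.369

CI: -10.50 ± 2.369 · 1.3207 = -10.50 ± 3.13 = (-13.63, -7.37)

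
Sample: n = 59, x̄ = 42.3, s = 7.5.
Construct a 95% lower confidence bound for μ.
μ ≥ 40.67

Lower bound (one-sided):
t* = 1.672 (one-sided for 95%)
Lower bound = x̄ - t* · s/√n = 42.3 - 1.672 · 7.5/√59 = 40.67

We are 95% confident that μ ≥ 40.67.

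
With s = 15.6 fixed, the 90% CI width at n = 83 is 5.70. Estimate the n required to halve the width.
n ≈ 332

CI width ∝ 1/√n
To reduce width by factor 2, need √n to grow by 2 → need 2² = 4 times as many samples.

Current: n = 83, width = 5.70
New: n = 332, width ≈ 2.82

Width reduced by factor of 5.70/2.82 = 2.02.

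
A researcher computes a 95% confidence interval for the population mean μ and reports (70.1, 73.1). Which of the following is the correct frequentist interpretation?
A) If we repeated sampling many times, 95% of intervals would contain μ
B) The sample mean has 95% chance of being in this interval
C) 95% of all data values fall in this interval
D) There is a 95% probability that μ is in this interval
A

A) Correct — this is the frequentist long-run coverage interpretation.
B) Wrong — x̄ is observed and sits in the interval by construction.
C) Wrong — a CI is about the parameter μ, not individual data values.
D) Wrong — μ is fixed; the randomness lives in the interval, not in μ.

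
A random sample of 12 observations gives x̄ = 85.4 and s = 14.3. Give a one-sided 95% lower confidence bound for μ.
μ ≥ 77.99

Lower bound (one-sided):
t* = 1.796 (one-sided for 95%)
Lower bound = x̄ - t* · s/√n = 85.4 - 1.796 · 14.3/√12 = 77.99

We are 95% confident that μ ≥ 77.99.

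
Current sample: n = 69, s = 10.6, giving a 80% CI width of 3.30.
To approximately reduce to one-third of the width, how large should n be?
n ≈ 621

CI width ∝ 1/√n
To reduce width by factor 3, need √n to grow by 3 → need 3² = 9 times as many samples.

Current: n = 69, width = 3.30
New: n = 621, width ≈ 1.09

Width reduced by factor of 3.30/1.09 = 3.03.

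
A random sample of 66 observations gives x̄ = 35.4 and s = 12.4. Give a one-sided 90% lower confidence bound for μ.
μ ≥ 33.42

Lower bound (one-sided):
t* = 1.295 (one-sided for 90%)
Lower bound = x̄ - t* · s/√n = 35.4 - 1.295 · 12.4/√66 = 33.42

We are 90% confident that μ ≥ 33.42.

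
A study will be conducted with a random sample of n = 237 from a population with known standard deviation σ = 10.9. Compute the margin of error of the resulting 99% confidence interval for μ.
Margin of error = 1.82

Margin of error = z* · σ/√n
= 2.576 · 10.9/√237
= 2.576 · 10.9/15.3948
= 1.82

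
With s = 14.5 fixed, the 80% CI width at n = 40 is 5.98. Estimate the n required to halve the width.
n ≈ 160

CI width ∝ 1/√n
To reduce width by factor 2, need √n to grow by 2 → need 2² = 4 times as many samples.

Current: n = 40, width = 5.98
New: n = 160, width ≈ 2.95

Width reduced by factor of 5.98/2.95 = 2.03.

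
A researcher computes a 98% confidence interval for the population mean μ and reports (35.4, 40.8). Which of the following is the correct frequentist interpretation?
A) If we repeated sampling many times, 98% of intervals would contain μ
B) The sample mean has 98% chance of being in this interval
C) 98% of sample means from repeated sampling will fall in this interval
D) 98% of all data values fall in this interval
A

A) Correct — this is the frequentist long-run coverage interpretation.
B) Wrong — x̄ is observed and sits in the interval by construction.
C) Wrong — coverage applies to intervals containing μ, not to future x̄ values.
D) Wrong — a CI is about the parameter μ, not individual data values.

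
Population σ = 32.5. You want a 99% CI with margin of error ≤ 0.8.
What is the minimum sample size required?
n ≥ 10952

For margin E ≤ 0.8:
n ≥ (z* · σ / E)²
n ≥ (2.576 · 32.5 / 0.8)²
n ≥ 10951.62

Minimum n = 10952 (rounding up)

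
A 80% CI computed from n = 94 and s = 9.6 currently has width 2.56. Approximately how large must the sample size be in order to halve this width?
n ≈ 376

CI width ∝ 1/√n
To reduce width by factor 2, need √n to grow by 2 → need 2² = 4 times as many samples.

Current: n = 94, width = 2.56
New: n = 376, width ≈ 1.27

Width reduced by factor of 2.56/1.27 = 2.02.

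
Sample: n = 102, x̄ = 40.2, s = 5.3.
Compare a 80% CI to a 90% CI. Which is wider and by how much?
90% CI is wider by 0.39

df = 101
80% CI: t* = 1.290, (39.52, 40.88), width = 2 · t* · s/√n = 1.35
90% CI: t* = 1.660, (39.33, 41.07), width = 2 · t* · s/√n = 1.74

The 90% CI is wider by 1.74 - 1.35 = 0.39.
Higher confidence requires a wider interval.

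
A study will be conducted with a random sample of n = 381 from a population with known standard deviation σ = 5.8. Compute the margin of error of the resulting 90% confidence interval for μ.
Margin of error = 0.49

Margin of error = z* · σ/√n
= 1.645 · 5.8/√381
= 1.645 · 5.8/19.5192
= 0.49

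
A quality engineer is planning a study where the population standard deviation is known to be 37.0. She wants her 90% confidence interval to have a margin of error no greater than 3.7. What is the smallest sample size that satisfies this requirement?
n ≥ 271

For margin E ≤ 3.7:
n ≥ (z* · σ / E)²
n ≥ (1.645 · 37.0 / 3.7)²
n ≥ 270.60

Minimum n = 271 (rounding up)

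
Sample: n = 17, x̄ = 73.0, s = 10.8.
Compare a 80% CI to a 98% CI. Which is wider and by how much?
98% CI is wider by 6.53

df = 16
80% CI: t* = 1.337, (69.50, 76.50), width = 2 · t* · s/√n = 7.00
98% CI: t* = 2.583, (66.23, 79.77), width = 2 · t* · s/√n = 13.53

The 98% CI is wider by 13.53 - 7.00 = 6.53.
Higher confidence requires a wider interval.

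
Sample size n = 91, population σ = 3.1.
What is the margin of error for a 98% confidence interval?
Margin of error = 0.76

Margin of error = z* · σ/√n
= 2.326 · 3.1/√91
= 2.326 · 3.1/9.5394
= 0.76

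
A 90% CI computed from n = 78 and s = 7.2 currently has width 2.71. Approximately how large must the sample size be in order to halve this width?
n ≈ 312

CI width ∝ 1/√n
To reduce width by factor 2, need √n to grow by 2 → need 2² = 4 times as many samples.

Current: n = 78, width = 2.71
New: n = 312, width ≈ 1.35

Width reduced by factor of 2.71/1.35 = 2.01.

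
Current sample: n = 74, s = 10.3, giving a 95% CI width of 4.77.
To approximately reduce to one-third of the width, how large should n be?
n ≈ 666

CI width ∝ 1/√n
To reduce width by factor 3, need √n to grow by 3 → need 3² = 9 times as many samples.

Current: n = 74, width = 4.77
New: n = 666, width ≈ 1.57

Width reduced by factor of 4.77/1.57 = 3.04.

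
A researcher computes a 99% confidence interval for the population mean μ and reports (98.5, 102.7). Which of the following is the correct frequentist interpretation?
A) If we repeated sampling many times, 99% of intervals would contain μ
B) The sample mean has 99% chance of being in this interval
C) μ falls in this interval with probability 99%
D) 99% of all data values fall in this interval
A

A) Correct — this is the frequentist long-run coverage interpretation.
B) Wrong — x̄ is observed and sits in the interval by construction.
C) Wrong — μ is fixed; the randomness lives in the interval, not in μ.
D) Wrong — a CI is about the parameter μ, not individual data values.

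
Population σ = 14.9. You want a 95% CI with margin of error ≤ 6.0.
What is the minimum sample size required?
n ≥ 24

For margin E ≤ 6.0:
n ≥ (z* · σ / E)²
n ≥ (1.960 · 14.9 / 6.0)²
n ≥ 23.69

Minimum n = 24 (rounding up)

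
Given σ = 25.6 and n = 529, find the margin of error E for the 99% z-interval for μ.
Margin of error = 2.87

Margin of error = z* · σ/√n
= 2.576 · 25.6/√529
= 2.576 · 25.6/23.0000
= 2.87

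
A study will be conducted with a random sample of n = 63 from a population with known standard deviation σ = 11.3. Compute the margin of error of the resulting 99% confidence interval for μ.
Margin of error = 3.67

Margin of error = z* · σ/√n
= 2.576 · 11.3/√63
= 2.576 · 11.3/7.9373
= 3.67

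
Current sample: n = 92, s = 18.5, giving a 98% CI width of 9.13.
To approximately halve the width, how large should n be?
n ≈ 368

CI width ∝ 1/√n
To reduce width by factor 2, need √n to grow by 2 → need 2² = 4 times as many samples.

Current: n = 92, width = 9.13
New: n = 368, width ≈ 4.51

Width reduced by factor of 9.13/4.51 = 2.02.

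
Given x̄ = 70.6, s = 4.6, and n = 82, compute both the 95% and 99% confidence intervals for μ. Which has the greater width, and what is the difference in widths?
99% CI is wider by 0.66

df = 81
95% CI: t* = 1.990, (69.59, 71.61), width = 2 · t* · s/√n = 2.02
99% CI: t* = 2.638, (69.26, 71.94), width = 2 · t* · s/√n = 2.68

The 99% CI is wider by 2.68 - 2.02 = 0.66.
Higher confidence requires a wider interval.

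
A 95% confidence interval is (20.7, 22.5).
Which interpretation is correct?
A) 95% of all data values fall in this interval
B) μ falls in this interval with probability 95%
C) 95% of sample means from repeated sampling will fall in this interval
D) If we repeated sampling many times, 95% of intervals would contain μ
D

A) Wrong — a CI is about the parameter μ, not individual data values.
B) Wrong — μ is fixed; the randomness lives in the interval, not in μ.
C) Wrong — coverage applies to intervals containing μ, not to future x̄ values.
D) Correct — this is the frequentist long-run coverage interpretation.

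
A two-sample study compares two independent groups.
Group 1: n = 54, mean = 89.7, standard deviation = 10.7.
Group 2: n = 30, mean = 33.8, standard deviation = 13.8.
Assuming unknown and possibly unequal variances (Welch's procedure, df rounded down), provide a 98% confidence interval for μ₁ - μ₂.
(48.90, 62.90)

Difference: x̄₁ - x̄₂ = 55.90
SE = √(s₁²/n₁ + s₂²/n₂) = √(10.7²/54 + 13.8²/30) = 2.9100
df = 48.64 → 48 (Welch–Satterthwaite, rounded down)
t* = 2.407

CI: 55.90 ± 2.407 · 2.9100 = 55.90 ± 7.00 = (48.90, 62.90)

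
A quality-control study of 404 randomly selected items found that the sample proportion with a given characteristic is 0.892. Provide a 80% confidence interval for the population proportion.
(0.872, 0.912)

Proportion CI:
SE = √(p̂(1-p̂)/n) = √(0.892 · 0.108 / 404) = 0.01544

z* = 1.282
Margin = z* · SE = 1.282 · 0.01544 = 0.0198

CI: 0.892 ± 0.0198 = (0.872, 0.912)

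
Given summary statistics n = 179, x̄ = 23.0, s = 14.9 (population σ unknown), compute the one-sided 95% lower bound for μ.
μ ≥ 21.16

Lower bound (one-sided):
t* = 1.653 (one-sided for 95%)
Lower bound = x̄ - t* · s/√n = 23.0 - 1.653 · 14.9/√179 = 21.16

We are 95% confident that μ ≥ 21.16.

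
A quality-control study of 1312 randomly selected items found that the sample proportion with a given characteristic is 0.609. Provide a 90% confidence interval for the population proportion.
(0.587, 0.631)

Proportion CI:
SE = √(p̂(1-p̂)/n) = √(0.609 · 0.391 / 1312) = 0.01347

z* = 1.645
Margin = z* · SE = 1.645 · 0.01347 = 0.0222

CI: 0.609 ± 0.0222 = (0.587, 0.631)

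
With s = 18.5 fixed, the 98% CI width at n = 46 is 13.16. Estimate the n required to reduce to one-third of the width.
n ≈ 414

CI width ∝ 1/√n
To reduce width by factor 3, need √n to grow by 3 → need 3² = 9 times as many samples.

Current: n = 46, width = 13.16
New: n = 414, width ≈ 4.25

Width reduced by factor of 13.16/4.25 = 3.10.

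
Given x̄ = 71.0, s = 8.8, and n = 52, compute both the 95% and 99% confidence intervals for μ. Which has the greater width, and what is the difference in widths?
99% CI is wider by 1.63

df = 51
95% CI: t* = 2.008, (68.55, 73.45), width = 2 · t* · s/√n = 4.90
99% CI: t* = 2.676, (67.73, 74.27), width = 2 · t* · s/√n = 6.53

The 99% CI is wider by 6.53 - 4.90 = 1.63.
Higher confidence requires a wider interval.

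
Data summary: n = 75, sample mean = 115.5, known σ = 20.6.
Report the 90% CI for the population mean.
(111.59, 119.41)

z-interval (σ known):
z* = 1.645 for 90% confidence

Margin of error = z* · σ/√n = 1.645 · 20.6/√75 = 3.91

CI: (115.5 - 3.91, 115.5 + 3.91) = (111.59, 119.41)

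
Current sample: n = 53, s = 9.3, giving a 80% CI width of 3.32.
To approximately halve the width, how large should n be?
n ≈ 212

CI width ∝ 1/√n
To reduce width by factor 2, need √n to grow by 2 → need 2² = 4 times as many samples.

Current: n = 53, width = 3.32
New: n = 212, width ≈ 1.64

Width reduced by factor of 3.32/1.64 = 2.02.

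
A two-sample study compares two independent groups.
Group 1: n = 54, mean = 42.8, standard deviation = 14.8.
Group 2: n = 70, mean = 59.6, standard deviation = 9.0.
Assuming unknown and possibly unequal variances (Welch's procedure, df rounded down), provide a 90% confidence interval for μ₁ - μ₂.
(-20.60, -13.00)

Difference: x̄₁ - x̄₂ = -16.80
SE = √(s₁²/n₁ + s₂²/n₂) = √(14.8²/54 + 9.0²/70) = 2.2833
df = 82.40 → 82 (Welch–Satterthwaite, rounded down)
t* = 1.664

CI: -16.80 ± 1.664 · 2.2833 = -16.80 ± 3.80 = (-20.60, -13.00)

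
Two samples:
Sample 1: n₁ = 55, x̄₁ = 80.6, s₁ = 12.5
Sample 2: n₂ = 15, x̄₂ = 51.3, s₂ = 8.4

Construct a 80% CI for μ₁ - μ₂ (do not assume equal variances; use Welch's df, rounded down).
(25.70, 32.90)

Difference: x̄₁ - x̄₂ = 29.30
SE = √(s₁²/n₁ + s₂²/n₂) = √(12.5²/55 + 8.4²/15) = 2.7468
df = 32.90 → 32 (Welch–Satterthwaite, rounded down)
t* = 1.309

CI: 29.30 ± 1.309 · 2.7468 = 29.30 ± 3.60 = (25.70, 32.90)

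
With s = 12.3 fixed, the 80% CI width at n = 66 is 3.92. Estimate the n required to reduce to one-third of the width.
n ≈ 594

CI width ∝ 1/√n
To reduce width by factor 3, need √n to grow by 3 → need 3² = 9 times as many samples.

Current: n = 66, width = 3.92
New: n = 594, width ≈ 1.29

Width reduced by factor of 3.92/1.29 = 3.04.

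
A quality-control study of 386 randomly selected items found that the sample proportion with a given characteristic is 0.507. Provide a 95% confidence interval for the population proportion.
(0.457, 0.557)

Proportion CI:
SE = √(p̂(1-p̂)/n) = √(0.507 · 0.493 / 386) = 0.02545

z* = 1.960
Margin = z* · SE = 1.960 · 0.02545 = 0.0499

CI: 0.507 ± 0.0499 = (0.457, 0.557)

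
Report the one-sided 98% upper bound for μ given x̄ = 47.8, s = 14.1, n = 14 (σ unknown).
μ ≤ 56.40

Upper bound (one-sided):
t* = 2.282 (one-sided for 98%)
Upper bound = x̄ + t* · s/√n = 47.8 + 2.282 · 14.1/√14 = 56.40

We are 98% confident that μ ≤ 56.40.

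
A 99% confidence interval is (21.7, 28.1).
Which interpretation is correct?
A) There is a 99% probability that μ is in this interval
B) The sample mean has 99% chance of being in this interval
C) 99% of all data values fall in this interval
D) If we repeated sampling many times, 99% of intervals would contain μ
D

A) Wrong — μ is fixed; the randomness lives in the interval, not in μ.
B) Wrong — x̄ is observed and sits in the interval by construction.
C) Wrong — a CI is about the parameter μ, not individual data values.
D) Correct — this is the frequentist long-run coverage interpretation.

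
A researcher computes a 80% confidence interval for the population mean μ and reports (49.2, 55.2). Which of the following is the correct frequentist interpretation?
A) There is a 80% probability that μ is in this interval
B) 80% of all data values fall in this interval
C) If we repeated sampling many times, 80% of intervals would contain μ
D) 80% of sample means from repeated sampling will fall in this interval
C

A) Wrong — μ is fixed; the randomness lives in the interval, not in μ.
B) Wrong — a CI is about the parameter μ, not individual data values.
C) Correct — this is the frequentist long-run coverage interpretation.
D) Wrong — coverage applies to intervals containing μ, not to future x̄ values.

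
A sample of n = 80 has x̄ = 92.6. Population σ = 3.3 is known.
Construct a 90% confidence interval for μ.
(91.99, 93.21)

z-interval (σ known):
z* = 1.645 for 90% confidence

Margin of error = z* · σ/√n = 1.645 · 3.3/√80 = 0.61

CI: (92.6 - 0.61, 92.6 + 0.61) = (91.99, 93.21)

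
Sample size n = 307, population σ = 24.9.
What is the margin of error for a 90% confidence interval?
Margin of error = 2.34

Margin of error = z* · σ/√n
= 1.645 · 24.9/√307
= 1.645 · 24.9/17.5214
= 2.34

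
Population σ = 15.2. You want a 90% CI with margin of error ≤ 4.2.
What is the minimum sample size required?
n ≥ 36

For margin E ≤ 4.2:
n ≥ (z* · σ / E)²
n ≥ (1.645 · 15.2 / 4.2)²
n ≥ 35.44

Minimum n = 36 (rounding up)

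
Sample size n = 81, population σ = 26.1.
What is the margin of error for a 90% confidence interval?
Margin of error = 4.77

Margin of error = z* · σ/√n
= 1.645 · 26.1/√81
= 1.645 · 26.1/9.0000
= 4.77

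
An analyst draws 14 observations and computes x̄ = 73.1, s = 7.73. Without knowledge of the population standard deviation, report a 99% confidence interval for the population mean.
(66.88, 79.32)

t-interval (σ unknown):
df = n - 1 = 13
t* = 3.012 for 99% confidence

Margin of error = t* · s/√n = 3.012 · 7.73/√14 = 6.22

CI: (66.88, 79.32)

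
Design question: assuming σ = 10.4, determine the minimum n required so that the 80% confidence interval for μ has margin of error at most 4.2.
n ≥ 11

For margin E ≤ 4.2:
n ≥ (z* · σ / E)²
n ≥ (1.282 · 10.4 / 4.2)²
n ≥ 10.08

Minimum n = 11 (rounding up)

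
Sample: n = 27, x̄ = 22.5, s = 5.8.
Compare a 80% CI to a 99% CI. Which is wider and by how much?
99% CI is wider by 3.26

df = 26
80% CI: t* = 1.315, (21.03, 23.97), width = 2 · t* · s/√n = 2.94
99% CI: t* = 2.779, (19.40, 25.60), width = 2 · t* · s/√n = 6.20

The 99% CI is wider by 6.20 - 2.94 = 3.26.
Higher confidence requires a wider interval.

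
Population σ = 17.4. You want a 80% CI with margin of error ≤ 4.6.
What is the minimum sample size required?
n ≥ 24

For margin E ≤ 4.6:
n ≥ (z* · σ / E)²
n ≥ (1.282 · 17.4 / 4.6)²
n ≥ 23.52

Minimum n = 24 (rounding up)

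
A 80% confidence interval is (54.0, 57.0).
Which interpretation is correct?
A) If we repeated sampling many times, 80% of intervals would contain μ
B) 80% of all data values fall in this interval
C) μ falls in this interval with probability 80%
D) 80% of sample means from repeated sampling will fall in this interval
A

A) Correct — this is the frequentist long-run coverage interpretation.
B) Wrong — a CI is about the parameter μ, not individual data values.
C) Wrong — μ is fixed; the randomness lives in the interval, not in μ.
D) Wrong — coverage applies to intervals containing μ, not to future x̄ values.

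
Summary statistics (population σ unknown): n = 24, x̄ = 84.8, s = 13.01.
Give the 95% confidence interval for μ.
(79.31, 90.29)

t-interval (σ unknown):
df = n - 1 = 23
t* = 2.069 for 95% confidence

Margin of error = t* · s/√n = 2.069 · 13.01/√24 = 5.49

CI: (79.31, 90.29)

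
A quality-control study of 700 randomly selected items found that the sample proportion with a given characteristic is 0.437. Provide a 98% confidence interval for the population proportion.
(0.393, 0.481)

Proportion CI:
SE = √(p̂(1-p̂)/n) = √(0.437 · 0.563 / 700) = 0.01875

z* = 2.326
Margin = z* · SE = 2.326 · 0.01875 = 0.0436

CI: 0.437 ± 0.0436 = (0.393, 0.481)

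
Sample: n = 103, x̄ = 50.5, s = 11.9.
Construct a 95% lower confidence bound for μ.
μ ≥ 48.55

Lower bound (one-sided):
t* = 1.660 (one-sided for 95%)
Lower bound = x̄ - t* · s/√n = 50.5 - 1.660 · 11.9/√103 = 48.55

We are 95% confident that μ ≥ 48.55.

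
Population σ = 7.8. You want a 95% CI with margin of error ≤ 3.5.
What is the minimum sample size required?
n ≥ 20

For margin E ≤ 3.5:
n ≥ (z* · σ / E)²
n ≥ (1.960 · 7.8 / 3.5)²
n ≥ 19.08

Minimum n = 20 (rounding up)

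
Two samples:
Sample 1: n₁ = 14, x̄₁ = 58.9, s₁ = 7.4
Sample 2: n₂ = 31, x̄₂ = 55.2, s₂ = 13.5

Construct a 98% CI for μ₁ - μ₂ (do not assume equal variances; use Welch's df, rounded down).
(-3.88, 11.28)

Difference: x̄₁ - x̄₂ = 3.70
SE = √(s₁²/n₁ + s₂²/n₂) = √(7.4²/14 + 13.5²/31) = 3.1290
df = 41.16 → 41 (Welch–Satterthwaite, rounded down)
t* = 2.421

CI: 3.70 ± 2.421 · 3.1290 = 3.70 ± 7.58 = (-3.88, 11.28)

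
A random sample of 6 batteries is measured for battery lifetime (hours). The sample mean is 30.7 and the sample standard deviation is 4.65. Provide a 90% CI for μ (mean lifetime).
(26.87, 34.53)

t-interval (σ unknown):
df = n - 1 = 5
t* = 2.015 for 90% confidence

Margin of error = t* · s/√n = 2.015 · 4.65/√6 = 3.83

CI: (26.87, 34.53)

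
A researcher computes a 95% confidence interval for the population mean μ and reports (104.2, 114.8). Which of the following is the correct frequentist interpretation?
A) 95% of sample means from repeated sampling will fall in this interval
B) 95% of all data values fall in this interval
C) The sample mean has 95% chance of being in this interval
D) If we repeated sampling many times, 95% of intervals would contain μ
D

A) Wrong — coverage applies to intervals containing μ, not to future x̄ values.
B) Wrong — a CI is about the parameter μ, not individual data values.
C) Wrong — x̄ is observed and sits in the interval by construction.
D) Correct — this is the frequentist long-run coverage interpretation.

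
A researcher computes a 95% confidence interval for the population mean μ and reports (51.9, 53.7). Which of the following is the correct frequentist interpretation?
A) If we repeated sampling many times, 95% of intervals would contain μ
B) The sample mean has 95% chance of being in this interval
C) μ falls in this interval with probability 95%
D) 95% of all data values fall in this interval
A

A) Correct — this is the frequentist long-run coverage interpretation.
B) Wrong — x̄ is observed and sits in the interval by construction.
C) Wrong — μ is fixed; the randomness lives in the interval, not in μ.
D) Wrong — a CI is about the parameter μ, not individual data values.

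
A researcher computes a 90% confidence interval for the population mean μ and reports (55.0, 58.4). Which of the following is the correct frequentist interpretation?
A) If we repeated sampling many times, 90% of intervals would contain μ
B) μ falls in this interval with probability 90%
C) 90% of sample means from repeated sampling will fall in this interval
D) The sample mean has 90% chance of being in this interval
A

A) Correct — this is the frequentist long-run coverage interpretation.
B) Wrong — μ is fixed; the randomness lives in the interval, not in μ.
C) Wrong — coverage applies to intervals containing μ, not to future x̄ values.
D) Wrong — x̄ is observed and sits in the interval by construction.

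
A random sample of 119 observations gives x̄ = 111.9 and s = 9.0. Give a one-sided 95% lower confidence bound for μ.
μ ≥ 110.53

Lower bound (one-sided):
t* = 1.658 (one-sided for 95%)
Lower bound = x̄ - t* · s/√n = 111.9 - 1.658 · 9.0/√119 = 110.53

We are 95% confident that μ ≥ 110.53.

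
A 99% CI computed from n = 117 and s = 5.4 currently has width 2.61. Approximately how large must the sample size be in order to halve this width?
n ≈ 468

CI width ∝ 1/√n
To reduce width by factor 2, need √n to grow by 2 → need 2² = 4 times as many samples.

Current: n = 117, width = 2.61
New: n = 468, width ≈ 1.29

Width reduced by factor of 2.61/1.29 = 2.02.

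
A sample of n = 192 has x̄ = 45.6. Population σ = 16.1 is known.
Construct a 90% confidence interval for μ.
(43.69, 47.51)

z-interval (σ known):
z* = 1.645 for 90% confidence

Margin of error = z* · σ/√n = 1.645 · 16.1/√192 = 1.91

CI: (45.6 - 1.91, 45.6 + 1.91) = (43.69, 47.51)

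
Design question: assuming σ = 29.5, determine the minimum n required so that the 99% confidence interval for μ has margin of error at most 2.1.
n ≥ 1310

For margin E ≤ 2.1:
n ≥ (z* · σ / E)²
n ≥ (2.576 · 29.5 / 2.1)²
n ≥ 1309.47

Minimum n = 1310 (rounding up)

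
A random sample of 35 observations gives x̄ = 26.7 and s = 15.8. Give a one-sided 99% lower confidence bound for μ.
μ ≥ 20.18

Lower bound (one-sided):
t* = 2.441 (one-sided for 99%)
Lower bound = x̄ - t* · s/√n = 26.7 - 2.441 · 15.8/√35 = 20.18

We are 99% confident that μ ≥ 20.18.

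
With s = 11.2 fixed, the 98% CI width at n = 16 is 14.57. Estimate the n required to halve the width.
n ≈ 64

CI width ∝ 1/√n
To reduce width by factor 2, need √n to grow by 2 → need 2² = 4 times as many samples.

Current: n = 16, width = 14.57
New: n = 64, width ≈ 6.68

Width reduced by factor of 14.57/6.68 = 2.18.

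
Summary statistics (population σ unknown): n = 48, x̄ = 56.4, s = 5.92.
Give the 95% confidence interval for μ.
(54.68, 58.12)

t-interval (σ unknown):
df = n - 1 = 47
t* = 2.012 for 95% confidence

Margin of error = t* · s/√n = 2.012 · 5.92/√48 = 1.72

CI: (54.68, 58.12)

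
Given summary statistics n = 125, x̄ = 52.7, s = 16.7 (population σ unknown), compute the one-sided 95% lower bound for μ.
μ ≥ 50.22

Lower bound (one-sided):
t* = 1.657 (one-sided for 95%)
Lower bound = x̄ - t* · s/√n = 52.7 - 1.657 · 16.7/√125 = 50.22

We are 95% confident that μ ≥ 50.22.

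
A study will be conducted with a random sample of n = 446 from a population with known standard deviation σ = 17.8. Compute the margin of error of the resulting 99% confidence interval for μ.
Margin of error = 2.17

Margin of error = z* · σ/√n
= 2.576 · 17.8/√446
= 2.576 · 17.8/21.1187
= 2.17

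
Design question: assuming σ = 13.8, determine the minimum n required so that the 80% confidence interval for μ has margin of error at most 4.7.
n ≥ 15

For margin E ≤ 4.7:
n ≥ (z* · σ / E)²
n ≥ (1.282 · 13.8 / 4.7)²
n ≥ 14.17

Minimum n = 15 (rounding up)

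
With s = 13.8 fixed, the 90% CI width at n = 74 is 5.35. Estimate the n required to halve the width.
n ≈ 296

CI width ∝ 1/√n
To reduce width by factor 2, need √n to grow by 2 → need 2² = 4 times as many samples.

Current: n = 74, width = 5.35
New: n = 296, width ≈ 2.65

Width reduced by factor of 5.35/2.65 = 2.02.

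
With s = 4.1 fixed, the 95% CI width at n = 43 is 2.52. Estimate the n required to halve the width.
n ≈ 172

CI width ∝ 1/√n
To reduce width by factor 2, need √n to grow by 2 → need 2² = 4 times as many samples.

Current: n = 43, width = 2.52
New: n = 172, width ≈ 1.23

Width reduced by factor of 2.52/1.23 = 2.05.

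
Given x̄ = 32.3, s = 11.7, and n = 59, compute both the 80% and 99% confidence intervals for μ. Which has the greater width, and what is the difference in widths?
99% CI is wider by 4.16

df = 58
80% CI: t* = 1.296, (30.33, 34.27), width = 2 · t* · s/√n = 3.95
99% CI: t* = 2.663, (28.24, 36.36), width = 2 · t* · s/√n = 8.11

The 99% CI is wider by 8.11 - 3.95 = 4.16.
Higher confidence requires a wider interval.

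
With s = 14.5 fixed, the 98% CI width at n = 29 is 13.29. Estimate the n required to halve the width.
n ≈ 116

CI width ∝ 1/√n
To reduce width by factor 2, need √n to grow by 2 → need 2² = 4 times as many samples.

Current: n = 29, width = 13.29
New: n = 116, width ≈ 6.35

Width reduced by factor of 13.29/6.35 = 2.09.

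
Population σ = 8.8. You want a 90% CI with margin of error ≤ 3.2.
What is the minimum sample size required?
n ≥ 21

For margin E ≤ 3.2:
n ≥ (z* · σ / E)²
n ≥ (1.645 · 8.8 / 3.2)²
n ≥ 20.46

Minimum n = 21 (rounding up)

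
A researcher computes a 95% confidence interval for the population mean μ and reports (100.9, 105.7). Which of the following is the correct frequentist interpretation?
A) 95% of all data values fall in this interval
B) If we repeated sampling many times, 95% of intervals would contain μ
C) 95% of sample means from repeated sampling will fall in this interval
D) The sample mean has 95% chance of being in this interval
B

A) Wrong — a CI is about the parameter μ, not individual data values.
B) Correct — this is the frequentist long-run coverage interpretation.
C) Wrong — coverage applies to intervals containing μ, not to future x̄ values.
D) Wrong — x̄ is observed and sits in the interval by construction.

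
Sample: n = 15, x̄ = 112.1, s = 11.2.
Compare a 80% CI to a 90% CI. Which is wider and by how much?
90% CI is wider by 2.41

df = 14
80% CI: t* = 1.345, (108.21, 115.99), width = 2 · t* · s/√n = 7.78
90% CI: t* = 1.761, (107.01, 117.19), width = 2 · t* · s/√n = 10.19

The 90% CI is wider by 10.19 - 7.78 = 2.41.
Higher confidence requires a wider interval.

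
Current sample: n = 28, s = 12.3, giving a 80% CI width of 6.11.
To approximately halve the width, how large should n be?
n ≈ 112

CI width ∝ 1/√n
To reduce width by factor 2, need √n to grow by 2 → need 2² = 4 times as many samples.

Current: n = 28, width = 6.11
New: n = 112, width ≈ 3.00

Width reduced by factor of 6.11/3.00 = 2.04.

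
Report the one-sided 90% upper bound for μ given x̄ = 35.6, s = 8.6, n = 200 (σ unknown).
μ ≤ 36.38

Upper bound (one-sided):
t* = 1.286 (one-sided for 90%)
Upper bound = x̄ + t* · s/√n = 35.6 + 1.286 · 8.6/√200 = 36.38

We are 90% confident that μ ≤ 36.38.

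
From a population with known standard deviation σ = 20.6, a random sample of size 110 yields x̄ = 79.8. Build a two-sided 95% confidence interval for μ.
(75.95, 83.65)

z-interval (σ known):
z* = 1.960 for 95% confidence

Margin of error = z* · σ/√n = 1.960 · 20.6/√110 = 3.85

CI: (79.8 - 3.85, 79.8 + 3.85) = (75.95, 83.65)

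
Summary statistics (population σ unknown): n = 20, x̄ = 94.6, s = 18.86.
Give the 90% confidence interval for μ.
(87.31, 101.89)

t-interval (σ unknown):
df = n - 1 = 19
t* = 1.729 for 90% confidence

Margin of error = t* · s/√n = 1.729 · 18.86/√20 = 7.29

CI: (87.31, 101.89)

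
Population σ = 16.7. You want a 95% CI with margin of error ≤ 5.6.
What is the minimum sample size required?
n ≥ 35

For margin E ≤ 5.6:
n ≥ (z* · σ / E)²
n ≥ (1.960 · 16.7 / 5.6)²
n ≥ 34.16

Minimum n = 35 (rounding up)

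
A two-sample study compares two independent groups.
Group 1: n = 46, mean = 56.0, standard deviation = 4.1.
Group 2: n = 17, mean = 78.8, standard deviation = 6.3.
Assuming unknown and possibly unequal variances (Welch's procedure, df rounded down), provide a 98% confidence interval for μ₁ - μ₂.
(-26.94, -18.66)

Difference: x̄₁ - x̄₂ = -22.80
SE = √(s₁²/n₁ + s₂²/n₂) = √(4.1²/46 + 6.3²/17) = 1.6432
df = 21.22 → 21 (Welch–Satterthwaite, rounded down)
t* = 2.518

CI: -22.80 ± 2.518 · 1.6432 = -22.80 ± 4.14 = (-26.94, -18.66)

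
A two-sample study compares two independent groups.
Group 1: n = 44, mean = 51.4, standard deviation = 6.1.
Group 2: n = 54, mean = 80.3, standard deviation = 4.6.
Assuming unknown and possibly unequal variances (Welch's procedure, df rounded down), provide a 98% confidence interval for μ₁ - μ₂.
(-31.54, -26.26)

Difference: x̄₁ - x̄₂ = -28.90
SE = √(s₁²/n₁ + s₂²/n₂) = √(6.1²/44 + 4.6²/54) = 1.1124
df = 78.42 → 78 (Welch–Satterthwaite, rounded down)
t* = 2.375

CI: -28.90 ± 2.375 · 1.1124 = -28.90 ± 2.64 = (-31.54, -26.26)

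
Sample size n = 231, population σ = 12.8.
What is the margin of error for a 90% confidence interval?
Margin of error = 1.39

Margin of error = z* · σ/√n
= 1.645 · 12.8/√231
= 1.645 · 12.8/15.1987
= 1.39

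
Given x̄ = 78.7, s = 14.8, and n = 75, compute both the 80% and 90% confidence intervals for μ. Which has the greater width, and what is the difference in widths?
90% CI is wider by 1.27

df = 74
80% CI: t* = 1.293, (76.49, 80.91), width = 2 · t* · s/√n = 4.42
90% CI: t* = 1.666, (75.85, 81.55), width = 2 · t* · s/√n = 5.69

The 90% CI is wider by 5.69 - 4.42 = 1.27.
Higher confidence requires a wider interval.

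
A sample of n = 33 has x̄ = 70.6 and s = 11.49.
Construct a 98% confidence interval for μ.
(65.70, 75.50)

t-interval (σ unknown):
df = n - 1 = 32
t* = 2.449 for 98% confidence

Margin of error = t* · s/√n = 2.449 · 11.49/√33 = 4.90

CI: (65.70, 75.50)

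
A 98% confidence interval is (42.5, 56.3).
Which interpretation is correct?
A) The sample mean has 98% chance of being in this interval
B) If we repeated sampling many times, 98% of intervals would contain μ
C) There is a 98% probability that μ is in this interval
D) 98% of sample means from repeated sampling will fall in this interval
B

A) Wrong — x̄ is observed and sits in the interval by construction.
B) Correct — this is the frequentist long-run coverage interpretation.
C) Wrong — μ is fixed; the randomness lives in the interval, not in μ.
D) Wrong — coverage applies to intervals containing μ, not to future x̄ values.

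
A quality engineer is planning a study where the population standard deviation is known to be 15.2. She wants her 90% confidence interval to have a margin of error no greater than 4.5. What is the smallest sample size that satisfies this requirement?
n ≥ 31

For margin E ≤ 4.5:
n ≥ (z* · σ / E)²
n ≥ (1.645 · 15.2 / 4.5)²
n ≥ 30.87

Minimum n = 31 (rounding up)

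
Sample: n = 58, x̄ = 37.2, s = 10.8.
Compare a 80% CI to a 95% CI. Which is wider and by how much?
95% CI is wider by 2.00

df = 57
80% CI: t* = 1.297, (35.36, 39.04), width = 2 · t* · s/√n = 3.68
95% CI: t* = 2.002, (34.36, 40.04), width = 2 · t* · s/√n = 5.68

The 95% CI is wider by 5.68 - 3.68 = 2.00.
Higher confidence requires a wider interval.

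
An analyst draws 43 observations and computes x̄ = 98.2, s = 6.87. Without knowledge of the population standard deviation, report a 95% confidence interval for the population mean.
(96.09, 100.31)

t-interval (σ unknown):
df = n - 1 = 42
t* = 2.018 for 95% confidence

Margin of error = t* · s/√n = 2.018 · 6.87/√43 = 2.11

CI: (96.09, 100.31)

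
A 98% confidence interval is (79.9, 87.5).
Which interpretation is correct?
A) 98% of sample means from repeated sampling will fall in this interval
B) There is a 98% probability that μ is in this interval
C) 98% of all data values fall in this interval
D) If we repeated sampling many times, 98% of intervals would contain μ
D

A) Wrong — coverage applies to intervals containing μ, not to future x̄ values.
B) Wrong — μ is fixed; the randomness lives in the interval, not in μ.
C) Wrong — a CI is about the parameter μ, not individual data values.
D) Correct — this is the frequentist long-run coverage interpretation.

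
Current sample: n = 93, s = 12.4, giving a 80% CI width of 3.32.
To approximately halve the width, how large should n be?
n ≈ 372

CI width ∝ 1/√n
To reduce width by factor 2, need √n to grow by 2 → need 2² = 4 times as many samples.

Current: n = 93, width = 3.32
New: n = 372, width ≈ 1.65

Width reduced by factor of 3.32/1.65 = 2.01.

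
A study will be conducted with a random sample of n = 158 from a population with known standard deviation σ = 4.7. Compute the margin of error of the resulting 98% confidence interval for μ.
Margin of error = 0.87

Margin of error = z* · σ/√n
= 2.326 · 4.7/√158
= 2.326 · 4.7/12.5698
= 0.87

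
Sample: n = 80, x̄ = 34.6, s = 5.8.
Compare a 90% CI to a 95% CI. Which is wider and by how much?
95% CI is wider by 0.42

df = 79
90% CI: t* = 1.664, (33.52, 35.68), width = 2 · t* · s/√n = 2.16
95% CI: t* = 1.990, (33.31, 35.89), width = 2 · t* · s/√n = 2.58

The 95% CI is wider by 2.58 - 2.16 = 0.42.
Higher confidence requires a wider interval.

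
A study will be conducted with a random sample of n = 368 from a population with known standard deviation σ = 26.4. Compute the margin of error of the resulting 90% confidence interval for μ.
Margin of error = 2.26

Margin of error = z* · σ/√n
= 1.645 · 26.4/√368
= 1.645 · 26.4/19.1833
= 2.26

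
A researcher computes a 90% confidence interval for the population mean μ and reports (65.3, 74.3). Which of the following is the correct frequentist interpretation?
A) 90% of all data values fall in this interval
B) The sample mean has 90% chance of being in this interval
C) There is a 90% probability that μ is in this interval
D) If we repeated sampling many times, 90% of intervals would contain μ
D

A) Wrong — a CI is about the parameter μ, not individual data values.
B) Wrong — x̄ is observed and sits in the interval by construction.
C) Wrong — μ is fixed; the randomness lives in the interval, not in μ.
D) Correct — this is the frequentist long-run coverage interpretation.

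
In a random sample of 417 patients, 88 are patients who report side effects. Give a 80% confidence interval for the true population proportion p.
(0.185, 0.237)

Proportion CI:
p̂ = 88/417 = 0.21103
SE = √(p̂(1-p̂)/n) = √(0.21103 · 0.78897 / 417) = 0.01998

z* = 1.282
Margin = z* · SE = 1.282 · 0.01998 = 0.0256

CI: 0.21103 ± 0.0256 = (0.185, 0.237)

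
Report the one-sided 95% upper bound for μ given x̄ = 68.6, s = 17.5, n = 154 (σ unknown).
μ ≤ 70.93

Upper bound (one-sided):
t* = 1.655 (one-sided for 95%)
Upper bound = x̄ + t* · s/√n = 68.6 + 1.655 · 17.5/√154 = 70.93

We are 95% confident that μ ≤ 70.93.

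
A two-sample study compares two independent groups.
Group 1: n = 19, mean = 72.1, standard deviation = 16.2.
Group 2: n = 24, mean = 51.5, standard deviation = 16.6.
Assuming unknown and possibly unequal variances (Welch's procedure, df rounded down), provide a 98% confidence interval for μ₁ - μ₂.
(8.40, 32.80)

Difference: x̄₁ - x̄₂ = 20.60
SE = √(s₁²/n₁ + s₂²/n₂) = √(16.2²/19 + 16.6²/24) = 5.0293
df = 39.18 → 39 (Welch–Satterthwaite, rounded down)
t* = 2.426

CI: 20.60 ± 2.426 · 5.0293 = 20.60 ± 12.20 = (8.40, 32.80)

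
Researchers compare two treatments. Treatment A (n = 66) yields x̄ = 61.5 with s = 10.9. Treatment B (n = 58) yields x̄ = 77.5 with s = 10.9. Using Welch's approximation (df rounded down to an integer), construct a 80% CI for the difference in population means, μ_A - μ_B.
(-18.53, -13.47)

Difference: x̄₁ - x̄₂ = -16.00
SE = √(s₁²/n₁ + s₂²/n₂) = √(10.9²/66 + 10.9²/58) = 1.9618
df = 119.96 → 119 (Welch–Satterthwaite, rounded down)
t* = 1.289

CI: -16.00 ± 1.289 · 1.9618 = -16.00 ± 2.53 = (-18.53, -13.47)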